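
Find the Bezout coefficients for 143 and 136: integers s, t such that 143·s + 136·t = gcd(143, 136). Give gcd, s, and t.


Euclidean algorithm on (143, 136) — divide until remainder is 0:
  143 = 1 · 136 + 7
  136 = 19 · 7 + 3
  7 = 2 · 3 + 1
  3 = 3 · 1 + 0
gcd(143, 136) = 1.
Track Bezout coefficients alongside the remainders: start with r₀ = 143 = a·1 + b·0 (s = 1, t = 0) and r₁ = 136 = a·0 + b·1 (s = 0, t = 1); each new remainder r_{k+1} = r_{k-1} − q_k·r_k inherits s_{k+1} = s_{k-1} − q_k·s_k, t_{k+1} = t_{k-1} − q_k·t_k, so r_k = a·s_k + b·t_k at every step:
  q = 1: r = 7, s = 1 − 1·0 = 1, t = 0 − 1·1 = -1  (check: 143·1 + 136·(-1) = 7)
  q = 19: r = 3, s = 0 − 19·1 = -19, t = 1 − 19·(-1) = 20  (check: 143·(-19) + 136·20 = 3)
  q = 2: r = 1, s = 1 − 2·(-19) = 39, t = -1 − 2·20 = -41  (check: 143·39 + 136·(-41) = 1)
The row with r = 1 (the gcd) gives the Bezout coefficients s = 39, t = -41.
Result: 143 · (39) + 136 · (-41) = 1.

gcd(143, 136) = 1; s = 39, t = -41 (check: 143·39 + 136·(-41) = 1).


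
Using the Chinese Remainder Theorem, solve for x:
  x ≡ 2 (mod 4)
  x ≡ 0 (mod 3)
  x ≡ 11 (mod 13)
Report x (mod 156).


Moduli 4, 3, 13 are pairwise coprime; by CRT there is a unique solution modulo M = 4 · 3 · 13 = 156.
Solve pairwise, accumulating the modulus:
  Start with x ≡ 2 (mod 4).
  Combine with x ≡ 0 (mod 3): since gcd(4, 3) = 1, we get a unique residue mod 12.
    Write x = 2 + 4·t and substitute into x ≡ 0 (mod 3): 4·t ≡ 0 − 2 = -2 (mod 3).
    Reduce coefficients mod 3: 1·t ≡ 1 (mod 3).
    So t ≡ 1 (mod 3).
    Then x = 2 + 4·1 = 6, valid modulo lcm(4, 3) = 12: x ≡ 6 (mod 12).
  Combine with x ≡ 11 (mod 13): since gcd(12, 13) = 1, we get a unique residue mod 156.
    Write x = 6 + 12·t and substitute into x ≡ 11 (mod 13): 12·t ≡ 11 − 6 = 5 (mod 13).
    The inverse of 12 mod 13 is 12 (since 12·12 = 144 = 11·13 + 1), so t ≡ 12·5 = 60 ≡ 8 (mod 13).
    Then x = 6 + 12·8 = 102, valid modulo lcm(12, 13) = 156: x ≡ 102 (mod 156).
Verify: 102 mod 4 = 2 ✓, 102 mod 3 = 0 ✓, 102 mod 13 = 11 ✓.

x ≡ 102 (mod 156).


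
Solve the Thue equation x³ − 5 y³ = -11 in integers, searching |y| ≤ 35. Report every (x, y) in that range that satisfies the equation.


The equation is x³ - 5y³ = -11. For fixed y, x³ = 5·y³ − 11, so a solution requires the RHS to be a perfect cube.
Strategy: iterate y from -35 to 35, compute RHS = 5·y³ − 11, and check whether it is a (positive or negative) perfect cube.
Check small values of y:
  y = 0: RHS = -11 is not a perfect cube.
  y = 1: RHS = -6 is not a perfect cube.
  y = -1: RHS = -16 is not a perfect cube.
  y = 2: RHS = 29 is not a perfect cube.
  y = -2: RHS = -51 is not a perfect cube.
  y = 3: RHS = 124 is not a perfect cube.
  y = -3: RHS = -146 is not a perfect cube.
Continuing the search up to |y| = 35 finds no solutions either.
No (x, y) in the scanned range satisfies the equation.

No integer solutions with |y| ≤ 35.


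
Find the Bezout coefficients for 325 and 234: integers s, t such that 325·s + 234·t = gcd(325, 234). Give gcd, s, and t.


Euclidean algorithm on (325, 234) — divide until remainder is 0:
  325 = 1 · 234 + 91
  234 = 2 · 91 + 52
  91 = 1 · 52 + 39
  52 = 1 · 39 + 13
  39 = 3 · 13 + 0
gcd(325, 234) = 13.
Track Bezout coefficients alongside the remainders: start with r₀ = 325 = a·1 + b·0 (s = 1, t = 0) and r₁ = 234 = a·0 + b·1 (s = 0, t = 1); each new remainder r_{k+1} = r_{k-1} − q_k·r_k inherits s_{k+1} = s_{k-1} − q_k·s_k, t_{k+1} = t_{k-1} − q_k·t_k, so r_k = a·s_k + b·t_k at every step:
  q = 1: r = 91, s = 1 − 1·0 = 1, t = 0 − 1·1 = -1  (check: 325·1 + 234·(-1) = 91)
  q = 2: r = 52, s = 0 − 2·1 = -2, t = 1 − 2·(-1) = 3  (check: 325·(-2) + 234·3 = 52)
  q = 1: r = 39, s = 1 − 1·(-2) = 3, t = -1 − 1·3 = -4  (check: 325·3 + 234·(-4) = 39)
  q = 1: r = 13, s = -2 − 1·3 = -5, t = 3 − 1·(-4) = 7  (check: 325·(-5) + 234·7 = 13)
The row with r = 13 (the gcd) gives the Bezout coefficients s = -5, t = 7.
Result: 325 · (-5) + 234 · (7) = 13.

gcd(325, 234) = 13; s = -5, t = 7 (check: 325·(-5) + 234·7 = 13).


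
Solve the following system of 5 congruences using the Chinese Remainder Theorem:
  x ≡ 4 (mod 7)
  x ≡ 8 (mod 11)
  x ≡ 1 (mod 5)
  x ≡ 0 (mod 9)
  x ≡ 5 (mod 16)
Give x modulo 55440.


Product of moduli M = 7 · 11 · 5 · 9 · 16 = 55440.
Merge one congruence at a time:
  Start: x ≡ 4 (mod 7).
  Combine with x ≡ 8 (mod 11); new modulus lcm = 77.
    Write x = 4 + 7·t and substitute into x ≡ 8 (mod 11): 7·t ≡ 8 − 4 = 4 (mod 11).
    The inverse of 7 mod 11 is 8 (since 7·8 = 56 = 5·11 + 1), so t ≡ 8·4 = 32 ≡ 10 (mod 11).
    Then x = 4 + 7·10 = 74, valid modulo lcm(7, 11) = 77: x ≡ 74 (mod 77).
  Combine with x ≡ 1 (mod 5); new modulus lcm = 385.
    Write x = 74 + 77·t and substitute into x ≡ 1 (mod 5): 77·t ≡ 1 − 74 = -73 (mod 5).
    Reduce coefficients mod 5: 2·t ≡ 2 (mod 5).
    The inverse of 2 mod 5 is 3 (since 2·3 = 6 = 1·5 + 1), so t ≡ 3·2 = 6 ≡ 1 (mod 5).
    Then x = 74 + 77·1 = 151, valid modulo lcm(77, 5) = 385: x ≡ 151 (mod 385).
  Combine with x ≡ 0 (mod 9); new modulus lcm = 3465.
    Write x = 151 + 385·t and substitute into x ≡ 0 (mod 9): 385·t ≡ 0 − 151 = -151 (mod 9).
    Reduce coefficients mod 9: 7·t ≡ 2 (mod 9).
    The inverse of 7 mod 9 is 4 (since 7·4 = 28 = 3·9 + 1), so t ≡ 4·2 = 8 ≡ 8 (mod 9).
    Then x = 151 + 385·8 = 3231, valid modulo lcm(385, 9) = 3465: x ≡ 3231 (mod 3465).
  Combine with x ≡ 5 (mod 16); new modulus lcm = 55440.
    Write x = 3231 + 3465·t and substitute into x ≡ 5 (mod 16): 3465·t ≡ 5 − 3231 = -3226 (mod 16).
    Reduce coefficients mod 16: 9·t ≡ 6 (mod 16).
    The inverse of 9 mod 16 is 9 (since 9·9 = 81 = 5·16 + 1), so t ≡ 9·6 = 54 ≡ 6 (mod 16).
    Then x = 3231 + 3465·6 = 24021, valid modulo lcm(3465, 16) = 55440: x ≡ 24021 (mod 55440).
Verify against each original: 24021 mod 7 = 4, 24021 mod 11 = 8, 24021 mod 5 = 1, 24021 mod 9 = 0, 24021 mod 16 = 5.

x ≡ 24021 (mod 55440).


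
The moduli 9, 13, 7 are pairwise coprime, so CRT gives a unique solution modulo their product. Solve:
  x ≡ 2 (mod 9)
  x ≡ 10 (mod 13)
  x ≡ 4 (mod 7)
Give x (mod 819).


Moduli 9, 13, 7 are pairwise coprime; by CRT there is a unique solution modulo M = 9 · 13 · 7 = 819.
Solve pairwise, accumulating the modulus:
  Start with x ≡ 2 (mod 9).
  Combine with x ≡ 10 (mod 13): since gcd(9, 13) = 1, we get a unique residue mod 117.
    Write x = 2 + 9·t and substitute into x ≡ 10 (mod 13): 9·t ≡ 10 − 2 = 8 (mod 13).
    The inverse of 9 mod 13 is 3 (since 9·3 = 27 = 2·13 + 1), so t ≡ 3·8 = 24 ≡ 11 (mod 13).
    Then x = 2 + 9·11 = 101, valid modulo lcm(9, 13) = 117: x ≡ 101 (mod 117).
  Combine with x ≡ 4 (mod 7): since gcd(117, 7) = 1, we get a unique residue mod 819.
    Write x = 101 + 117·t and substitute into x ≡ 4 (mod 7): 117·t ≡ 4 − 101 = -97 (mod 7).
    Reduce coefficients mod 7: 5·t ≡ 1 (mod 7).
    The inverse of 5 mod 7 is 3 (since 5·3 = 15 = 2·7 + 1), so t ≡ 3·1 = 3 ≡ 3 (mod 7).
    Then x = 101 + 117·3 = 452, valid modulo lcm(117, 7) = 819: x ≡ 452 (mod 819).
Verify: 452 mod 9 = 2 ✓, 452 mod 13 = 10 ✓, 452 mod 7 = 4 ✓.

x ≡ 452 (mod 819).


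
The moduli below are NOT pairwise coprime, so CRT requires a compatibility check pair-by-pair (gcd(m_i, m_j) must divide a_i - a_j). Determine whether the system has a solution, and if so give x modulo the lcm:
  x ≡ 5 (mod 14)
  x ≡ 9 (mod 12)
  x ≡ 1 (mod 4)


Moduli 14, 12, 4 are not pairwise coprime, so CRT works modulo lcm(m_i) when all pairwise compatibility conditions hold.
Pairwise compatibility: gcd(m_i, m_j) must divide a_i - a_j for every pair.
Merge one congruence at a time:
  Start: x ≡ 5 (mod 14).
  Combine with x ≡ 9 (mod 12): gcd(14, 12) = 2; 9 - 5 = 4, which IS divisible by 2, so compatible.
    Write x = 5 + 14·t and substitute into x ≡ 9 (mod 12): 14·t ≡ 9 − 5 = 4 (mod 12).
    Divide the congruence (and modulus) by g = 2: 7·t ≡ 2 (mod 6).
    Reduce coefficients mod 6: 1·t ≡ 2 (mod 6).
    So t ≡ 2 (mod 6).
    Then x = 5 + 14·2 = 33, valid modulo lcm(14, 12) = 84: x ≡ 33 (mod 84).
  Combine with x ≡ 1 (mod 4): gcd(84, 4) = 4; 1 - 33 = -32, which IS divisible by 4, so compatible.
    Write x = 33 + 84·t and substitute into x ≡ 1 (mod 4): 84·t ≡ 1 − 33 = -32 (mod 4).
    Divide the congruence (and modulus) by g = 4: 21·t ≡ -8 (mod 1).
    Modulo 1 every t works; take t = 0.
    Then x = 33 + 84·0 = 33, valid modulo lcm(84, 4) = 84: x ≡ 33 (mod 84).
Verify: 33 mod 14 = 5, 33 mod 12 = 9, 33 mod 4 = 1.

x ≡ 33 (mod 84).


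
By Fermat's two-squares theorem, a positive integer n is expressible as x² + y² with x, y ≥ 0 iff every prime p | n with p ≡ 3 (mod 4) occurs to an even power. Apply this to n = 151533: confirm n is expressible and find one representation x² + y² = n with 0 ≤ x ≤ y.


Step 1: Factor n = 151533 = 3^2 · 113 · 149.
Step 2: Check the mod-4 condition on each prime factor: 3 ≡ 3 (mod 4), exponent 2 (must be even); 113 ≡ 1 (mod 4), exponent 1; 149 ≡ 1 (mod 4), exponent 1.
All primes ≡ 3 (mod 4) appear to even exponent (or don't appear), so by the two-squares theorem n IS expressible as a sum of two squares.
Step 3: Build a representation. Group n = k² · m with k = 3 and m = 113 · 149 = 16837 (a product of primes ≡ 1 (mod 4)); a representation of m scales to one of n via (k·x)² + (k·y)² = k²(x² + y²). Each prime p ≡ 1 (mod 4) is itself a sum of two squares; find a² by testing p − a² for a perfect square:
  113: 113 − 1² = 112, 113 − 2² = 109, 113 − 3² = 104, 113 − 4² = 97, 113 − 5² = 88, 113 − 6² = 77, 113 − 7² = 64 = 8² ⇒ 113 = 7² + 8².
  149: 149 − 1² = 148, 149 − 2² = 145, 149 − 3² = 140, 149 − 4² = 133, 149 − 5² = 124, 149 − 6² = 113, 149 − 7² = 100 = 10² ⇒ 149 = 7² + 10².
  Combine using the Brahmagupta–Fibonacci identity (a² + b²)(c² + d²) = (ac − bd)² + (ad + bc)² = (ac + bd)² + (ad − bc)²:
  113 · 149 = 16837: from (7² + 8²)(7² + 10²), take (7·7 − 8·10, 7·10 + 8·7) = (49 − 80, 70 + 56) = (-31, 126); dropping signs (only squares matter) gives (31, 126); check 31² + 126² = 961 + 15876 = 16837 ✓.
  Scale by k = 3: (3·31, 3·126) = (93, 378).
Step 4: Order so x ≤ y and verify: 93² + 378² = 8649 + 142884 = 151533 = n. ✓

n = 151533 = 93² + 378² (one valid representation with x ≤ y).


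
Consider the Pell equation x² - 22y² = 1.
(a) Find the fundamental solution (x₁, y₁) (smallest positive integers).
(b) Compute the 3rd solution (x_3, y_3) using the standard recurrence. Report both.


Step 1: Find the fundamental solution (x₁, y₁) of x² - 22y² = 1.
  Expand √22 as a continued fraction. a₀ = ⌊√22⌋ = 4; iterate m_{k+1} = d_k·a_k − m_k, d_{k+1} = (22 − m_{k+1}²)/d_k, a_{k+1} = ⌊(a₀ + m_{k+1})/d_{k+1}⌋ (starting m₀ = 0, d₀ = 1), with convergents p_k = a_k·p_{k-1} + p_{k-2}, q_k = a_k·q_{k-1} + q_{k-2} (p₋₁ = 1, q₋₁ = 0):
  k = 0: a₀ = 4; p₀/q₀ = 4/1; p₀² − 22·q₀² = 16 − 22 = -6.
  k = 1: m = 4, d = 6, a = ⌊(4 + 4)/6⌋ = 1; p/q = (1·4 + 1)/(1·1 + 0) = 5/1; p² − 22·q² = 25 − 22 = 3.
  k = 2: m = 2, d = 3, a = ⌊(4 + 2)/3⌋ = 2; p/q = (2·5 + 4)/(2·1 + 1) = 14/3; p² − 22·q² = 196 − 198 = -2.
  k = 3: m = 4, d = 2, a = ⌊(4 + 4)/2⌋ = 4; p/q = (4·14 + 5)/(4·3 + 1) = 61/13; p² − 22·q² = 3721 − 3718 = 3.
  k = 4: m = 4, d = 3, a = ⌊(4 + 4)/3⌋ = 2; p/q = (2·61 + 14)/(2·13 + 3) = 136/29; p² − 22·q² = 18496 − 18502 = -6.
  k = 5: m = 2, d = 6, a = ⌊(4 + 2)/6⌋ = 1; p/q = (1·136 + 61)/(1·29 + 13) = 197/42; p² − 22·q² = 38809 − 38808 = 1.
  The first convergent with p² − 22·q² = 1 gives the fundamental solution (x₁, y₁) = (197, 42).
Step 2: Apply the recurrence (x_{n+1}, y_{n+1}) = (x₁x_n + 22y₁y_n, x₁y_n + y₁x_n) repeatedly.
  From (x_1, y_1) = (197, 42): x_2 = 197·197 + 22·42·42 = 77617; y_2 = 197·42 + 42·197 = 16548.
  From (x_2, y_2) = (77617, 16548): x_3 = 197·77617 + 22·42·16548 = 30580901; y_3 = 197·16548 + 42·77617 = 6519870.
Step 3: Verify x_3² - 22·y_3² = 935191505971801 - 935191505971800 = 1 (should be 1). ✓

(x_1, y_1) = (197, 42); (x_3, y_3) = (30580901, 6519870).


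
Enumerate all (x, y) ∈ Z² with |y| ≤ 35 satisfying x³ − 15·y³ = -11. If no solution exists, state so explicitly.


The equation is x³ - 15y³ = -11. For fixed y, x³ = 15·y³ − 11, so a solution requires the RHS to be a perfect cube.
Strategy: iterate y from -35 to 35, compute RHS = 15·y³ − 11, and check whether it is a (positive or negative) perfect cube.
Check small values of y:
  y = 0: RHS = -11 is not a perfect cube.
  y = 1: RHS = 4 is not a perfect cube.
  y = -1: RHS = -26 is not a perfect cube.
  y = 2: RHS = 109 is not a perfect cube.
  y = -2: RHS = -131 is not a perfect cube.
  y = 3: RHS = 394 is not a perfect cube.
  y = -3: RHS = -416 is not a perfect cube.
Continuing the search up to |y| = 35 finds no solutions either.
No (x, y) in the scanned range satisfies the equation.

No integer solutions with |y| ≤ 35.


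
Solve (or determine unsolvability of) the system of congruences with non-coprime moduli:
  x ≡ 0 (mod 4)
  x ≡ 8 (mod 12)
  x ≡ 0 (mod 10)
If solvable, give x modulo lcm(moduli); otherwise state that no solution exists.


Moduli 4, 12, 10 are not pairwise coprime, so CRT works modulo lcm(m_i) when all pairwise compatibility conditions hold.
Pairwise compatibility: gcd(m_i, m_j) must divide a_i - a_j for every pair.
Merge one congruence at a time:
  Start: x ≡ 0 (mod 4).
  Combine with x ≡ 8 (mod 12): gcd(4, 12) = 4; 8 - 0 = 8, which IS divisible by 4, so compatible.
    Write x = 0 + 4·t and substitute into x ≡ 8 (mod 12): 4·t ≡ 8 − 0 = 8 (mod 12).
    Divide the congruence (and modulus) by g = 4: 1·t ≡ 2 (mod 3).
    So t ≡ 2 (mod 3).
    Then x = 0 + 4·2 = 8, valid modulo lcm(4, 12) = 12: x ≡ 8 (mod 12).
  Combine with x ≡ 0 (mod 10): gcd(12, 10) = 2; 0 - 8 = -8, which IS divisible by 2, so compatible.
    Write x = 8 + 12·t and substitute into x ≡ 0 (mod 10): 12·t ≡ 0 − 8 = -8 (mod 10).
    Divide the congruence (and modulus) by g = 2: 6·t ≡ -4 (mod 5).
    Reduce coefficients mod 5: 1·t ≡ 1 (mod 5).
    So t ≡ 1 (mod 5).
    Then x = 8 + 12·1 = 20, valid modulo lcm(12, 10) = 60: x ≡ 20 (mod 60).
Verify: 20 mod 4 = 0, 20 mod 12 = 8, 20 mod 10 = 0.

x ≡ 20 (mod 60).


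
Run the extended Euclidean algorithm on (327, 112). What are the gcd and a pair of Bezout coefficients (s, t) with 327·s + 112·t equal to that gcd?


Euclidean algorithm on (327, 112) — divide until remainder is 0:
  327 = 2 · 112 + 103
  112 = 1 · 103 + 9
  103 = 11 · 9 + 4
  9 = 2 · 4 + 1
  4 = 4 · 1 + 0
gcd(327, 112) = 1.
Track Bezout coefficients alongside the remainders: start with r₀ = 327 = a·1 + b·0 (s = 1, t = 0) and r₁ = 112 = a·0 + b·1 (s = 0, t = 1); each new remainder r_{k+1} = r_{k-1} − q_k·r_k inherits s_{k+1} = s_{k-1} − q_k·s_k, t_{k+1} = t_{k-1} − q_k·t_k, so r_k = a·s_k + b·t_k at every step:
  q = 2: r = 103, s = 1 − 2·0 = 1, t = 0 − 2·1 = -2  (check: 327·1 + 112·(-2) = 103)
  q = 1: r = 9, s = 0 − 1·1 = -1, t = 1 − 1·(-2) = 3  (check: 327·(-1) + 112·3 = 9)
  q = 11: r = 4, s = 1 − 11·(-1) = 12, t = -2 − 11·3 = -35  (check: 327·12 + 112·(-35) = 4)
  q = 2: r = 1, s = -1 − 2·12 = -25, t = 3 − 2·(-35) = 73  (check: 327·(-25) + 112·73 = 1)
The row with r = 1 (the gcd) gives the Bezout coefficients s = -25, t = 73.
Result: 327 · (-25) + 112 · (73) = 1.

gcd(327, 112) = 1; s = -25, t = 73 (check: 327·(-25) + 112·73 = 1).


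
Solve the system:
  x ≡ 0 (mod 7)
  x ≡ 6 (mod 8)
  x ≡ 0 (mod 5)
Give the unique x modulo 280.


Moduli 7, 8, 5 are pairwise coprime; by CRT there is a unique solution modulo M = 7 · 8 · 5 = 280.
Solve pairwise, accumulating the modulus:
  Start with x ≡ 0 (mod 7).
  Combine with x ≡ 6 (mod 8): since gcd(7, 8) = 1, we get a unique residue mod 56.
    Write x = 0 + 7·t and substitute into x ≡ 6 (mod 8): 7·t ≡ 6 − 0 = 6 (mod 8).
    The inverse of 7 mod 8 is 7 (since 7·7 = 49 = 6·8 + 1), so t ≡ 7·6 = 42 ≡ 2 (mod 8).
    Then x = 0 + 7·2 = 14, valid modulo lcm(7, 8) = 56: x ≡ 14 (mod 56).
  Combine with x ≡ 0 (mod 5): since gcd(56, 5) = 1, we get a unique residue mod 280.
    Write x = 14 + 56·t and substitute into x ≡ 0 (mod 5): 56·t ≡ 0 − 14 = -14 (mod 5).
    Reduce coefficients mod 5: 1·t ≡ 1 (mod 5).
    So t ≡ 1 (mod 5).
    Then x = 14 + 56·1 = 70, valid modulo lcm(56, 5) = 280: x ≡ 70 (mod 280).
Verify: 70 mod 7 = 0 ✓, 70 mod 8 = 6 ✓, 70 mod 5 = 0 ✓.

x ≡ 70 (mod 280).


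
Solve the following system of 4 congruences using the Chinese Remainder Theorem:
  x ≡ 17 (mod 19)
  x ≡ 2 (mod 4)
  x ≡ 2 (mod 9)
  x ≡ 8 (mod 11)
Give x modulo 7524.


Product of moduli M = 19 · 4 · 9 · 11 = 7524.
Merge one congruence at a time:
  Start: x ≡ 17 (mod 19).
  Combine with x ≡ 2 (mod 4); new modulus lcm = 76.
    Write x = 17 + 19·t and substitute into x ≡ 2 (mod 4): 19·t ≡ 2 − 17 = -15 (mod 4).
    Reduce coefficients mod 4: 3·t ≡ 1 (mod 4).
    The inverse of 3 mod 4 is 3 (since 3·3 = 9 = 2·4 + 1), so t ≡ 3·1 = 3 ≡ 3 (mod 4).
    Then x = 17 + 19·3 = 74, valid modulo lcm(19, 4) = 76: x ≡ 74 (mod 76).
  Combine with x ≡ 2 (mod 9); new modulus lcm = 684.
    Write x = 74 + 76·t and substitute into x ≡ 2 (mod 9): 76·t ≡ 2 − 74 = -72 (mod 9).
    Reduce coefficients mod 9: 4·t ≡ 0 (mod 9).
    The inverse of 4 mod 9 is 7 (since 4·7 = 28 = 3·9 + 1), so t ≡ 7·0 = 0 ≡ 0 (mod 9).
    Then x = 74 + 76·0 = 74, valid modulo lcm(76, 9) = 684: x ≡ 74 (mod 684).
  Combine with x ≡ 8 (mod 11); new modulus lcm = 7524.
    Write x = 74 + 684·t and substitute into x ≡ 8 (mod 11): 684·t ≡ 8 − 74 = -66 (mod 11).
    Reduce coefficients mod 11: 2·t ≡ 0 (mod 11).
    The inverse of 2 mod 11 is 6 (since 2·6 = 12 = 1·11 + 1), so t ≡ 6·0 = 0 ≡ 0 (mod 11).
    Then x = 74 + 684·0 = 74, valid modulo lcm(684, 11) = 7524: x ≡ 74 (mod 7524).
Verify against each original: 74 mod 19 = 17, 74 mod 4 = 2, 74 mod 9 = 2, 74 mod 11 = 8.

x ≡ 74 (mod 7524).


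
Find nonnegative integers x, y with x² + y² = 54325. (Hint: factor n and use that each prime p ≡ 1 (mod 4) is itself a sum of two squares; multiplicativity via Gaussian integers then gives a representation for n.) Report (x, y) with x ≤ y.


Step 1: Factor n = 54325 = 5^2 · 41 · 53.
Step 2: Check the mod-4 condition on each prime factor: 5 ≡ 1 (mod 4), exponent 2; 41 ≡ 1 (mod 4), exponent 1; 53 ≡ 1 (mod 4), exponent 1.
All primes ≡ 3 (mod 4) appear to even exponent (or don't appear), so by the two-squares theorem n IS expressible as a sum of two squares.
Step 3: Build a representation. Group n = k² · m with k = 5 and m = 41 · 53 = 2173 (a product of primes ≡ 1 (mod 4)); a representation of m scales to one of n via (k·x)² + (k·y)² = k²(x² + y²). Each prime p ≡ 1 (mod 4) is itself a sum of two squares; find a² by testing p − a² for a perfect square:
  41: 41 − 1² = 40, 41 − 2² = 37, 41 − 3² = 32, 41 − 4² = 25 = 5² ⇒ 41 = 4² + 5².
  53: 53 − 1² = 52, 53 − 2² = 49 = 7² ⇒ 53 = 2² + 7².
  Combine using the Brahmagupta–Fibonacci identity (a² + b²)(c² + d²) = (ac − bd)² + (ad + bc)² = (ac + bd)² + (ad − bc)²:
  41 · 53 = 2173: from (4² + 5²)(2² + 7²), take (4·2 − 5·7, 4·7 + 5·2) = (8 − 35, 28 + 10) = (-27, 38); dropping signs (only squares matter) gives (27, 38); check 27² + 38² = 729 + 1444 = 2173 ✓.
  Scale by k = 5: (5·27, 5·38) = (135, 190).
Step 4: Order so x ≤ y and verify: 135² + 190² = 18225 + 36100 = 54325 = n. ✓

n = 54325 = 135² + 190² (one valid representation with x ≤ y).


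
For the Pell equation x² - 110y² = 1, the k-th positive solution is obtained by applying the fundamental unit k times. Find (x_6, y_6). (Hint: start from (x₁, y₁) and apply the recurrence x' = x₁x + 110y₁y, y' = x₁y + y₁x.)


Step 1: Find the fundamental solution (x₁, y₁) of x² - 110y² = 1.
  Expand √110 as a continued fraction. a₀ = ⌊√110⌋ = 10; iterate m_{k+1} = d_k·a_k − m_k, d_{k+1} = (110 − m_{k+1}²)/d_k, a_{k+1} = ⌊(a₀ + m_{k+1})/d_{k+1}⌋ (starting m₀ = 0, d₀ = 1), with convergents p_k = a_k·p_{k-1} + p_{k-2}, q_k = a_k·q_{k-1} + q_{k-2} (p₋₁ = 1, q₋₁ = 0):
  k = 0: a₀ = 10; p₀/q₀ = 10/1; p₀² − 110·q₀² = 100 − 110 = -10.
  k = 1: m = 10, d = 10, a = ⌊(10 + 10)/10⌋ = 2; p/q = (2·10 + 1)/(2·1 + 0) = 21/2; p² − 110·q² = 441 − 440 = 1.
  The first convergent with p² − 110·q² = 1 gives the fundamental solution (x₁, y₁) = (21, 2).
Step 2: Apply the recurrence (x_{n+1}, y_{n+1}) = (x₁x_n + 110y₁y_n, x₁y_n + y₁x_n) repeatedly.
  From (x_1, y_1) = (21, 2): x_2 = 21·21 + 110·2·2 = 881; y_2 = 21·2 + 2·21 = 84.
  From (x_2, y_2) = (881, 84): x_3 = 21·881 + 110·2·84 = 36981; y_3 = 21·84 + 2·881 = 3526.
  From (x_3, y_3) = (36981, 3526): x_4 = 21·36981 + 110·2·3526 = 1552321; y_4 = 21·3526 + 2·36981 = 148008.
  From (x_4, y_4) = (1552321, 148008): x_5 = 21·1552321 + 110·2·148008 = 65160501; y_5 = 21·148008 + 2·1552321 = 6212810.
  From (x_5, y_5) = (65160501, 6212810): x_6 = 21·65160501 + 110·2·6212810 = 2735188721; y_6 = 21·6212810 + 2·65160501 = 260790012.
Step 3: Verify x_6² - 110·y_6² = 7481257339485615841 - 7481257339485615840 = 1 (should be 1). ✓

(x_1, y_1) = (21, 2); (x_6, y_6) = (2735188721, 260790012).


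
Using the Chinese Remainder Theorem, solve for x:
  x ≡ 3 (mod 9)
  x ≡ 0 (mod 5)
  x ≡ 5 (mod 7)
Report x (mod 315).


Moduli 9, 5, 7 are pairwise coprime; by CRT there is a unique solution modulo M = 9 · 5 · 7 = 315.
Solve pairwise, accumulating the modulus:
  Start with x ≡ 3 (mod 9).
  Combine with x ≡ 0 (mod 5): since gcd(9, 5) = 1, we get a unique residue mod 45.
    Write x = 3 + 9·t and substitute into x ≡ 0 (mod 5): 9·t ≡ 0 − 3 = -3 (mod 5).
    Reduce coefficients mod 5: 4·t ≡ 2 (mod 5).
    The inverse of 4 mod 5 is 4 (since 4·4 = 16 = 3·5 + 1), so t ≡ 4·2 = 8 ≡ 3 (mod 5).
    Then x = 3 + 9·3 = 30, valid modulo lcm(9, 5) = 45: x ≡ 30 (mod 45).
  Combine with x ≡ 5 (mod 7): since gcd(45, 7) = 1, we get a unique residue mod 315.
    Write x = 30 + 45·t and substitute into x ≡ 5 (mod 7): 45·t ≡ 5 − 30 = -25 (mod 7).
    Reduce coefficients mod 7: 3·t ≡ 3 (mod 7).
    The inverse of 3 mod 7 is 5 (since 3·5 = 15 = 2·7 + 1), so t ≡ 5·3 = 15 ≡ 1 (mod 7).
    Then x = 30 + 45·1 = 75, valid modulo lcm(45, 7) = 315: x ≡ 75 (mod 315).
Verify: 75 mod 9 = 3 ✓, 75 mod 5 = 0 ✓, 75 mod 7 = 5 ✓.

x ≡ 75 (mod 315).


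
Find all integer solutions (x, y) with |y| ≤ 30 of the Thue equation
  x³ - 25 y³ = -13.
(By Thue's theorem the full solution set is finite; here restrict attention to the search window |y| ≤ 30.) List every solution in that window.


The equation is x³ - 25y³ = -13. For fixed y, x³ = 25·y³ − 13, so a solution requires the RHS to be a perfect cube.
Strategy: iterate y from -30 to 30, compute RHS = 25·y³ − 13, and check whether it is a (positive or negative) perfect cube.
Check small values of y:
  y = 0: RHS = -13 is not a perfect cube.
  y = 1: RHS = 12 is not a perfect cube.
  y = -1: RHS = -38 is not a perfect cube.
  y = 2: RHS = 187 is not a perfect cube.
  y = -2: RHS = -213 is not a perfect cube.
  y = 3: RHS = 662 is not a perfect cube.
  y = -3: RHS = -688 is not a perfect cube.
Continuing the search up to |y| = 30 finds no solutions either.
No (x, y) in the scanned range satisfies the equation.

No integer solutions with |y| ≤ 30.


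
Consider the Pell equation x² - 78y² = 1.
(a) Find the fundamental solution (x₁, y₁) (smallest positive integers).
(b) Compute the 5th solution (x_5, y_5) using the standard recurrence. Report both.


Step 1: Find the fundamental solution (x₁, y₁) of x² - 78y² = 1.
  Expand √78 as a continued fraction. a₀ = ⌊√78⌋ = 8; iterate m_{k+1} = d_k·a_k − m_k, d_{k+1} = (78 − m_{k+1}²)/d_k, a_{k+1} = ⌊(a₀ + m_{k+1})/d_{k+1}⌋ (starting m₀ = 0, d₀ = 1), with convergents p_k = a_k·p_{k-1} + p_{k-2}, q_k = a_k·q_{k-1} + q_{k-2} (p₋₁ = 1, q₋₁ = 0):
  k = 0: a₀ = 8; p₀/q₀ = 8/1; p₀² − 78·q₀² = 64 − 78 = -14.
  k = 1: m = 8, d = 14, a = ⌊(8 + 8)/14⌋ = 1; p/q = (1·8 + 1)/(1·1 + 0) = 9/1; p² − 78·q² = 81 − 78 = 3.
  k = 2: m = 6, d = 3, a = ⌊(8 + 6)/3⌋ = 4; p/q = (4·9 + 8)/(4·1 + 1) = 44/5; p² − 78·q² = 1936 − 1950 = -14.
  k = 3: m = 6, d = 14, a = ⌊(8 + 6)/14⌋ = 1; p/q = (1·44 + 9)/(1·5 + 1) = 53/6; p² − 78·q² = 2809 − 2808 = 1.
  The first convergent with p² − 78·q² = 1 gives the fundamental solution (x₁, y₁) = (53, 6).
Step 2: Apply the recurrence (x_{n+1}, y_{n+1}) = (x₁x_n + 78y₁y_n, x₁y_n + y₁x_n) repeatedly.
  From (x_1, y_1) = (53, 6): x_2 = 53·53 + 78·6·6 = 5617; y_2 = 53·6 + 6·53 = 636.
  From (x_2, y_2) = (5617, 636): x_3 = 53·5617 + 78·6·636 = 595349; y_3 = 53·636 + 6·5617 = 67410.
  From (x_3, y_3) = (595349, 67410): x_4 = 53·595349 + 78·6·67410 = 63101377; y_4 = 53·67410 + 6·595349 = 7144824.
  From (x_4, y_4) = (63101377, 7144824): x_5 = 53·63101377 + 78·6·7144824 = 6688150613; y_5 = 53·7144824 + 6·63101377 = 757283934.
Step 3: Verify x_5² - 78·y_5² = 44731358622172275769 - 44731358622172275768 = 1 (should be 1). ✓

(x_1, y_1) = (53, 6); (x_5, y_5) = (6688150613, 757283934).


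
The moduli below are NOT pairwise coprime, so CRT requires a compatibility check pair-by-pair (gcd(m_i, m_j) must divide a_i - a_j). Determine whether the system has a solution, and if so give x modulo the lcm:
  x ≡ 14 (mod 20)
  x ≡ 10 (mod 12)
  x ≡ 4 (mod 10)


Moduli 20, 12, 10 are not pairwise coprime, so CRT works modulo lcm(m_i) when all pairwise compatibility conditions hold.
Pairwise compatibility: gcd(m_i, m_j) must divide a_i - a_j for every pair.
Merge one congruence at a time:
  Start: x ≡ 14 (mod 20).
  Combine with x ≡ 10 (mod 12): gcd(20, 12) = 4; 10 - 14 = -4, which IS divisible by 4, so compatible.
    Write x = 14 + 20·t and substitute into x ≡ 10 (mod 12): 20·t ≡ 10 − 14 = -4 (mod 12).
    Divide the congruence (and modulus) by g = 4: 5·t ≡ -1 (mod 3).
    Reduce coefficients mod 3: 2·t ≡ 2 (mod 3).
    The inverse of 2 mod 3 is 2 (since 2·2 = 4 = 1·3 + 1), so t ≡ 2·2 = 4 ≡ 1 (mod 3).
    Then x = 14 + 20·1 = 34, valid modulo lcm(20, 12) = 60: x ≡ 34 (mod 60).
  Combine with x ≡ 4 (mod 10): gcd(60, 10) = 10; 4 - 34 = -30, which IS divisible by 10, so compatible.
    Write x = 34 + 60·t and substitute into x ≡ 4 (mod 10): 60·t ≡ 4 − 34 = -30 (mod 10).
    Divide the congruence (and modulus) by g = 10: 6·t ≡ -3 (mod 1).
    Modulo 1 every t works; take t = 0.
    Then x = 34 + 60·0 = 34, valid modulo lcm(60, 10) = 60: x ≡ 34 (mod 60).
Verify: 34 mod 20 = 14, 34 mod 12 = 10, 34 mod 10 = 4.

x ≡ 34 (mod 60).


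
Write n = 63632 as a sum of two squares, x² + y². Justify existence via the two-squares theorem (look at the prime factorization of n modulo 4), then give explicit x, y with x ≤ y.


Step 1: Factor n = 63632 = 2^4 · 41 · 97.
Step 2: Check the mod-4 condition on each prime factor: 2 = 2 (special); 41 ≡ 1 (mod 4), exponent 1; 97 ≡ 1 (mod 4), exponent 1.
All primes ≡ 3 (mod 4) appear to even exponent (or don't appear), so by the two-squares theorem n IS expressible as a sum of two squares.
Step 3: Build a representation. Group n = k² · m with k = 4 and m = 41 · 97 = 3977 (a product of primes ≡ 1 (mod 4)); a representation of m scales to one of n via (k·x)² + (k·y)² = k²(x² + y²). Each prime p ≡ 1 (mod 4) is itself a sum of two squares; find a² by testing p − a² for a perfect square:
  41: 41 − 1² = 40, 41 − 2² = 37, 41 − 3² = 32, 41 − 4² = 25 = 5² ⇒ 41 = 4² + 5².
  97: 97 − 1² = 96, 97 − 2² = 93, 97 − 3² = 88, 97 − 4² = 81 = 9² ⇒ 97 = 4² + 9².
  Combine using the Brahmagupta–Fibonacci identity (a² + b²)(c² + d²) = (ac − bd)² + (ad + bc)² = (ac + bd)² + (ad − bc)²:
  41 · 97 = 3977: from (4² + 5²)(4² + 9²), take (4·4 − 5·9, 4·9 + 5·4) = (16 − 45, 36 + 20) = (-29, 56); dropping signs (only squares matter) gives (29, 56); check 29² + 56² = 841 + 3136 = 3977 ✓.
  Scale by k = 4: (4·29, 4·56) = (116, 224).
Step 4: Order so x ≤ y and verify: 116² + 224² = 13456 + 50176 = 63632 = n. ✓

n = 63632 = 116² + 224² (one valid representation with x ≤ y).


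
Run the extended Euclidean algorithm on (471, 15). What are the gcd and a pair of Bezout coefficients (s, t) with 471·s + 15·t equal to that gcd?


Euclidean algorithm on (471, 15) — divide until remainder is 0:
  471 = 31 · 15 + 6
  15 = 2 · 6 + 3
  6 = 2 · 3 + 0
gcd(471, 15) = 3.
Track Bezout coefficients alongside the remainders: start with r₀ = 471 = a·1 + b·0 (s = 1, t = 0) and r₁ = 15 = a·0 + b·1 (s = 0, t = 1); each new remainder r_{k+1} = r_{k-1} − q_k·r_k inherits s_{k+1} = s_{k-1} − q_k·s_k, t_{k+1} = t_{k-1} − q_k·t_k, so r_k = a·s_k + b·t_k at every step:
  q = 31: r = 6, s = 1 − 31·0 = 1, t = 0 − 31·1 = -31  (check: 471·1 + 15·(-31) = 6)
  q = 2: r = 3, s = 0 − 2·1 = -2, t = 1 − 2·(-31) = 63  (check: 471·(-2) + 15·63 = 3)
The row with r = 3 (the gcd) gives the Bezout coefficients s = -2, t = 63.
Result: 471 · (-2) + 15 · (63) = 3.

gcd(471, 15) = 3; s = -2, t = 63 (check: 471·(-2) + 15·63 = 3).


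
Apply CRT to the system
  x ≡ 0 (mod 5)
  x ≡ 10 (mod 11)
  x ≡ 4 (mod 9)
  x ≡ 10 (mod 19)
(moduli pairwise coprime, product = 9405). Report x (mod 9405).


Product of moduli M = 5 · 11 · 9 · 19 = 9405.
Merge one congruence at a time:
  Start: x ≡ 0 (mod 5).
  Combine with x ≡ 10 (mod 11); new modulus lcm = 55.
    Write x = 0 + 5·t and substitute into x ≡ 10 (mod 11): 5·t ≡ 10 − 0 = 10 (mod 11).
    The inverse of 5 mod 11 is 9 (since 5·9 = 45 = 4·11 + 1), so t ≡ 9·10 = 90 ≡ 2 (mod 11).
    Then x = 0 + 5·2 = 10, valid modulo lcm(5, 11) = 55: x ≡ 10 (mod 55).
  Combine with x ≡ 4 (mod 9); new modulus lcm = 495.
    Write x = 10 + 55·t and substitute into x ≡ 4 (mod 9): 55·t ≡ 4 − 10 = -6 (mod 9).
    Reduce coefficients mod 9: 1·t ≡ 3 (mod 9).
    So t ≡ 3 (mod 9).
    Then x = 10 + 55·3 = 175, valid modulo lcm(55, 9) = 495: x ≡ 175 (mod 495).
  Combine with x ≡ 10 (mod 19); new modulus lcm = 9405.
    Write x = 175 + 495·t and substitute into x ≡ 10 (mod 19): 495·t ≡ 10 − 175 = -165 (mod 19).
    Reduce coefficients mod 19: 1·t ≡ 6 (mod 19).
    So t ≡ 6 (mod 19).
    Then x = 175 + 495·6 = 3145, valid modulo lcm(495, 19) = 9405: x ≡ 3145 (mod 9405).
Verify against each original: 3145 mod 5 = 0, 3145 mod 11 = 10, 3145 mod 9 = 4, 3145 mod 19 = 10.

x ≡ 3145 (mod 9405).


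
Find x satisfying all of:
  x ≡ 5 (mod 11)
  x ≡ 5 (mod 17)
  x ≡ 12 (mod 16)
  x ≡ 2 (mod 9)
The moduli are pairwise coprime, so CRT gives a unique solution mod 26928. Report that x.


Product of moduli M = 11 · 17 · 16 · 9 = 26928.
Merge one congruence at a time:
  Start: x ≡ 5 (mod 11).
  Combine with x ≡ 5 (mod 17); new modulus lcm = 187.
    Write x = 5 + 11·t and substitute into x ≡ 5 (mod 17): 11·t ≡ 5 − 5 = 0 (mod 17).
    The inverse of 11 mod 17 is 14 (since 11·14 = 154 = 9·17 + 1), so t ≡ 14·0 = 0 ≡ 0 (mod 17).
    Then x = 5 + 11·0 = 5, valid modulo lcm(11, 17) = 187: x ≡ 5 (mod 187).
  Combine with x ≡ 12 (mod 16); new modulus lcm = 2992.
    Write x = 5 + 187·t and substitute into x ≡ 12 (mod 16): 187·t ≡ 12 − 5 = 7 (mod 16).
    Reduce coefficients mod 16: 11·t ≡ 7 (mod 16).
    The inverse of 11 mod 16 is 3 (since 11·3 = 33 = 2·16 + 1), so t ≡ 3·7 = 21 ≡ 5 (mod 16).
    Then x = 5 + 187·5 = 940, valid modulo lcm(187, 16) = 2992: x ≡ 940 (mod 2992).
  Combine with x ≡ 2 (mod 9); new modulus lcm = 26928.
    Write x = 940 + 2992·t and substitute into x ≡ 2 (mod 9): 2992·t ≡ 2 − 940 = -938 (mod 9).
    Reduce coefficients mod 9: 4·t ≡ 7 (mod 9).
    The inverse of 4 mod 9 is 7 (since 4·7 = 28 = 3·9 + 1), so t ≡ 7·7 = 49 ≡ 4 (mod 9).
    Then x = 940 + 2992·4 = 12908, valid modulo lcm(2992, 9) = 26928: x ≡ 12908 (mod 26928).
Verify against each original: 12908 mod 11 = 5, 12908 mod 17 = 5, 12908 mod 16 = 12, 12908 mod 9 = 2.

x ≡ 12908 (mod 26928).


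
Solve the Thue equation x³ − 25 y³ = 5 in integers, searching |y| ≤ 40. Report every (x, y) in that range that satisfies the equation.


The equation is x³ - 25y³ = 5. For fixed y, x³ = 25·y³ + 5, so a solution requires the RHS to be a perfect cube.
Strategy: iterate y from -40 to 40, compute RHS = 25·y³ + 5, and check whether it is a (positive or negative) perfect cube.
Check small values of y:
  y = 0: RHS = 5 is not a perfect cube.
  y = 1: RHS = 30 is not a perfect cube.
  y = -1: RHS = -20 is not a perfect cube.
  y = 2: RHS = 205 is not a perfect cube.
  y = -2: RHS = -195 is not a perfect cube.
  y = 3: RHS = 680 is not a perfect cube.
  y = -3: RHS = -670 is not a perfect cube.
Continuing the search up to |y| = 40 finds no solutions either.
No (x, y) in the scanned range satisfies the equation.

No integer solutions with |y| ≤ 40.


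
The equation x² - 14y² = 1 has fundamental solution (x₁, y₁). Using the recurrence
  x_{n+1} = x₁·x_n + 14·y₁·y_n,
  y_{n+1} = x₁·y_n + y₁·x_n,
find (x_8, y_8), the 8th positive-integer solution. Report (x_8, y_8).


Step 1: Find the fundamental solution (x₁, y₁) of x² - 14y² = 1.
  Expand √14 as a continued fraction. a₀ = ⌊√14⌋ = 3; iterate m_{k+1} = d_k·a_k − m_k, d_{k+1} = (14 − m_{k+1}²)/d_k, a_{k+1} = ⌊(a₀ + m_{k+1})/d_{k+1}⌋ (starting m₀ = 0, d₀ = 1), with convergents p_k = a_k·p_{k-1} + p_{k-2}, q_k = a_k·q_{k-1} + q_{k-2} (p₋₁ = 1, q₋₁ = 0):
  k = 0: a₀ = 3; p₀/q₀ = 3/1; p₀² − 14·q₀² = 9 − 14 = -5.
  k = 1: m = 3, d = 5, a = ⌊(3 + 3)/5⌋ = 1; p/q = (1·3 + 1)/(1·1 + 0) = 4/1; p² − 14·q² = 16 − 14 = 2.
  k = 2: m = 2, d = 2, a = ⌊(3 + 2)/2⌋ = 2; p/q = (2·4 + 3)/(2·1 + 1) = 11/3; p² − 14·q² = 121 − 126 = -5.
  k = 3: m = 2, d = 5, a = ⌊(3 + 2)/5⌋ = 1; p/q = (1·11 + 4)/(1·3 + 1) = 15/4; p² − 14·q² = 225 − 224 = 1.
  The first convergent with p² − 14·q² = 1 gives the fundamental solution (x₁, y₁) = (15, 4).
Step 2: Apply the recurrence (x_{n+1}, y_{n+1}) = (x₁x_n + 14y₁y_n, x₁y_n + y₁x_n) repeatedly.
  From (x_1, y_1) = (15, 4): x_2 = 15·15 + 14·4·4 = 449; y_2 = 15·4 + 4·15 = 120.
  From (x_2, y_2) = (449, 120): x_3 = 15·449 + 14·4·120 = 13455; y_3 = 15·120 + 4·449 = 3596.
  From (x_3, y_3) = (13455, 3596): x_4 = 15·13455 + 14·4·3596 = 403201; y_4 = 15·3596 + 4·13455 = 107760.
  From (x_4, y_4) = (403201, 107760): x_5 = 15·403201 + 14·4·107760 = 12082575; y_5 = 15·107760 + 4·403201 = 3229204.
  From (x_5, y_5) = (12082575, 3229204): x_6 = 15·12082575 + 14·4·3229204 = 362074049; y_6 = 15·3229204 + 4·12082575 = 96768360.
  From (x_6, y_6) = (362074049, 96768360): x_7 = 15·362074049 + 14·4·96768360 = 10850138895; y_7 = 15·96768360 + 4·362074049 = 2899821596.
  From (x_7, y_7) = (10850138895, 2899821596): x_8 = 15·10850138895 + 14·4·2899821596 = 325142092801; y_8 = 15·2899821596 + 4·10850138895 = 86897879520.
Step 3: Verify x_8² - 14·y_8² = 105717380511014096025601 - 105717380511014096025600 = 1 (should be 1). ✓

(x_1, y_1) = (15, 4); (x_8, y_8) = (325142092801, 86897879520).


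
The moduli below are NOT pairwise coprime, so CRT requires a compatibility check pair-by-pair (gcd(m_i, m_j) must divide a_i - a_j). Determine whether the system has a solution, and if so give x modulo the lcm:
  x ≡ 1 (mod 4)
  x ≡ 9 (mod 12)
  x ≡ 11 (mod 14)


Moduli 4, 12, 14 are not pairwise coprime, so CRT works modulo lcm(m_i) when all pairwise compatibility conditions hold.
Pairwise compatibility: gcd(m_i, m_j) must divide a_i - a_j for every pair.
Merge one congruence at a time:
  Start: x ≡ 1 (mod 4).
  Combine with x ≡ 9 (mod 12): gcd(4, 12) = 4; 9 - 1 = 8, which IS divisible by 4, so compatible.
    Write x = 1 + 4·t and substitute into x ≡ 9 (mod 12): 4·t ≡ 9 − 1 = 8 (mod 12).
    Divide the congruence (and modulus) by g = 4: 1·t ≡ 2 (mod 3).
    So t ≡ 2 (mod 3).
    Then x = 1 + 4·2 = 9, valid modulo lcm(4, 12) = 12: x ≡ 9 (mod 12).
  Combine with x ≡ 11 (mod 14): gcd(12, 14) = 2; 11 - 9 = 2, which IS divisible by 2, so compatible.
    Write x = 9 + 12·t and substitute into x ≡ 11 (mod 14): 12·t ≡ 11 − 9 = 2 (mod 14).
    Divide the congruence (and modulus) by g = 2: 6·t ≡ 1 (mod 7).
    The inverse of 6 mod 7 is 6 (since 6·6 = 36 = 5·7 + 1), so t ≡ 6·1 = 6 ≡ 6 (mod 7).
    Then x = 9 + 12·6 = 81, valid modulo lcm(12, 14) = 84: x ≡ 81 (mod 84).
Verify: 81 mod 4 = 1, 81 mod 12 = 9, 81 mod 14 = 11.

x ≡ 81 (mod 84).


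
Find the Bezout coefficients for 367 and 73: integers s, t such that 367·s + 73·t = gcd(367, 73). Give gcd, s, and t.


Euclidean algorithm on (367, 73) — divide until remainder is 0:
  367 = 5 · 73 + 2
  73 = 36 · 2 + 1
  2 = 2 · 1 + 0
gcd(367, 73) = 1.
Track Bezout coefficients alongside the remainders: start with r₀ = 367 = a·1 + b·0 (s = 1, t = 0) and r₁ = 73 = a·0 + b·1 (s = 0, t = 1); each new remainder r_{k+1} = r_{k-1} − q_k·r_k inherits s_{k+1} = s_{k-1} − q_k·s_k, t_{k+1} = t_{k-1} − q_k·t_k, so r_k = a·s_k + b·t_k at every step:
  q = 5: r = 2, s = 1 − 5·0 = 1, t = 0 − 5·1 = -5  (check: 367·1 + 73·(-5) = 2)
  q = 36: r = 1, s = 0 − 36·1 = -36, t = 1 − 36·(-5) = 181  (check: 367·(-36) + 73·181 = 1)
The row with r = 1 (the gcd) gives the Bezout coefficients s = -36, t = 181.
Result: 367 · (-36) + 73 · (181) = 1.

gcd(367, 73) = 1; s = -36, t = 181 (check: 367·(-36) + 73·181 = 1).


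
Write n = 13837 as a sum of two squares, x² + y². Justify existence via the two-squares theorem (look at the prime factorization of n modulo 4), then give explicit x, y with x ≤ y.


Step 1: Factor n = 13837 = 101 · 137.
Step 2: Check the mod-4 condition on each prime factor: 101 ≡ 1 (mod 4), exponent 1; 137 ≡ 1 (mod 4), exponent 1.
All primes ≡ 3 (mod 4) appear to even exponent (or don't appear), so by the two-squares theorem n IS expressible as a sum of two squares.
Step 3: Build a representation. Here n = 101 · 137 is a product of primes ≡ 1 (mod 4). Each prime p ≡ 1 (mod 4) is itself a sum of two squares; find a² by testing p − a² for a perfect square:
  101: 101 − 1² = 100 = 10² ⇒ 101 = 1² + 10².
  137: 137 − 1² = 136, 137 − 2² = 133, 137 − 3² = 128, 137 − 4² = 121 = 11² ⇒ 137 = 4² + 11².
  Combine using the Brahmagupta–Fibonacci identity (a² + b²)(c² + d²) = (ac − bd)² + (ad + bc)² = (ac + bd)² + (ad − bc)²:
  101 · 137 = 13837: from (1² + 10²)(4² + 11²), take (1·4 − 10·11, 1·11 + 10·4) = (4 − 110, 11 + 40) = (-106, 51); dropping signs (only squares matter) gives (106, 51); check 106² + 51² = 11236 + 2601 = 13837 ✓.
Step 4: Order so x ≤ y and verify: 51² + 106² = 2601 + 11236 = 13837 = n. ✓

n = 13837 = 51² + 106² (one valid representation with x ≤ y).


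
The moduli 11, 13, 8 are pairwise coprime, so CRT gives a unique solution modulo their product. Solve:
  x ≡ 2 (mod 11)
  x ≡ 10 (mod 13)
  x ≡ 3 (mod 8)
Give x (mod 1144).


Moduli 11, 13, 8 are pairwise coprime; by CRT there is a unique solution modulo M = 11 · 13 · 8 = 1144.
Solve pairwise, accumulating the modulus:
  Start with x ≡ 2 (mod 11).
  Combine with x ≡ 10 (mod 13): since gcd(11, 13) = 1, we get a unique residue mod 143.
    Write x = 2 + 11·t and substitute into x ≡ 10 (mod 13): 11·t ≡ 10 − 2 = 8 (mod 13).
    The inverse of 11 mod 13 is 6 (since 11·6 = 66 = 5·13 + 1), so t ≡ 6·8 = 48 ≡ 9 (mod 13).
    Then x = 2 + 11·9 = 101, valid modulo lcm(11, 13) = 143: x ≡ 101 (mod 143).
  Combine with x ≡ 3 (mod 8): since gcd(143, 8) = 1, we get a unique residue mod 1144.
    Write x = 101 + 143·t and substitute into x ≡ 3 (mod 8): 143·t ≡ 3 − 101 = -98 (mod 8).
    Reduce coefficients mod 8: 7·t ≡ 6 (mod 8).
    The inverse of 7 mod 8 is 7 (since 7·7 = 49 = 6·8 + 1), so t ≡ 7·6 = 42 ≡ 2 (mod 8).
    Then x = 101 + 143·2 = 387, valid modulo lcm(143, 8) = 1144: x ≡ 387 (mod 1144).
Verify: 387 mod 11 = 2 ✓, 387 mod 13 = 10 ✓, 387 mod 8 = 3 ✓.

x ≡ 387 (mod 1144).
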